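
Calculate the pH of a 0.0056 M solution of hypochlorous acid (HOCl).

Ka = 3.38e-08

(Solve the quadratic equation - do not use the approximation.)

x² + Ka×x - Ka×C = 0. Using quadratic formula: [H⁺] = 1.3741e-05

pH = 4.86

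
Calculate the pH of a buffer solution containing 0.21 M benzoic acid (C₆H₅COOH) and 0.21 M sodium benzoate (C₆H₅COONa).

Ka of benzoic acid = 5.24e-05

pKa = -log(5.24e-05) = 4.28. pH = pKa + log([A⁻]/[HA]) = 4.28 + log(0.21/0.21)

pH = 4.28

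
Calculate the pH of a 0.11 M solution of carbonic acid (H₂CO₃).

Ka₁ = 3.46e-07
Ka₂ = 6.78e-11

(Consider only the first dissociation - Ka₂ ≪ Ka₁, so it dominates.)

First dissociation dominates. From Ka₁ = [H⁺][HA⁻]/[H₂A], x² + Ka₁·x − Ka₁·C = 0 with C = 0.11 M and Ka₁ = 3.46e-07. Solving: [H⁺] = (−Ka₁ + √(Ka₁² + 4·Ka₁·C)) / 2 = 1.9492e-04 M. pH = -log(1.9492e-04) = 3.71.

pH = 3.71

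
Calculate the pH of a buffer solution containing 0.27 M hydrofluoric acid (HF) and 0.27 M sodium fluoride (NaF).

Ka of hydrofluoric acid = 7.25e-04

pKa = -log(7.25e-04) = 3.14. pH = pKa + log([A⁻]/[HA]) = 3.14 + log(0.27/0.27)

pH = 3.14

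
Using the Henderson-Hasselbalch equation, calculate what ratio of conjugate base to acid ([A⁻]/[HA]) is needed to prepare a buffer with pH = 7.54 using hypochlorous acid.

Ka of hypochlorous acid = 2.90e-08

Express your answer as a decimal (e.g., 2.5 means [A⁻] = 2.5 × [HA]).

pKa = -log(2.90e-08) = 7.5376. pH = pKa + log([A⁻]/[HA]), so log([A⁻]/[HA]) = pH − pKa = 7.54 − 7.5376 = 0.0024. [A⁻]/[HA] = 10^(0.0024) = 1.01

[A⁻]/[HA] = 1.01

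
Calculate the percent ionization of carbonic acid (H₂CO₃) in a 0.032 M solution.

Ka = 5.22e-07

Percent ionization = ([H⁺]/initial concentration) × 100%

Using Ka equilibrium: x² + Ka×x - Ka×C = 0. Solving: [H⁺] = 1.2898e-04. Percent = (1.2898e-04/0.032) × 100

Percent ionization = 0.403%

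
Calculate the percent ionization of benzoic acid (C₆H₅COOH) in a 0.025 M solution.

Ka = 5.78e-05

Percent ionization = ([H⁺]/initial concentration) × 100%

Using Ka equilibrium: x² + Ka×x - Ka×C = 0. Solving: [H⁺] = 1.1735e-03. Percent = (1.1735e-03/0.025) × 100

Percent ionization = 4.69%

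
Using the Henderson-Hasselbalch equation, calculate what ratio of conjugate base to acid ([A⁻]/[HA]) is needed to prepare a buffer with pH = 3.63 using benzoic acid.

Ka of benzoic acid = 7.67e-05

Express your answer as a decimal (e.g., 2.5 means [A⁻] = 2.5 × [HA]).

pKa = -log(7.67e-05) = 4.1152. pH = pKa + log([A⁻]/[HA]), so log([A⁻]/[HA]) = pH − pKa = 3.63 − 4.1152 = -0.4852. [A⁻]/[HA] = 10^(-0.4852) = 0.327

[A⁻]/[HA] = 0.327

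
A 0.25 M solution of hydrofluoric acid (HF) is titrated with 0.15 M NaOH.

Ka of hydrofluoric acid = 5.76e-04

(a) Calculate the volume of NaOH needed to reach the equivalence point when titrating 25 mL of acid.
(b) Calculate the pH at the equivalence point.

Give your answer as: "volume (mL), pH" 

moles acid = 0.25 × 25/1000 = 0.00625 mol; V_base = moles/0.15 × 1000 = 41.7 mL. At equivalence only the conjugate base is present: [A⁻] = 0.00625/0.067 = 9.3750e-02 M. Kb = Kw/Ka = 1.74e-11; [OH⁻] = √(Kb × [A⁻]) = 1.2758e-06; pOH = 5.89; pH = 14 - pOH = 8.11.

V = 41.7 mL, pH = 8.11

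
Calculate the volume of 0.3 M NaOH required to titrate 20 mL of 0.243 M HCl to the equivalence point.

At equivalence: moles acid = moles base. moles HCl = 0.243 × 20/1000 = 0.00486 mol. V_base = moles / 0.3 × 1000 = 16.2 mL.

V_{base} = 16.2 mL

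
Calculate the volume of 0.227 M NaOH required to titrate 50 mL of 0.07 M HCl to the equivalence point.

At equivalence: moles acid = moles base. moles HCl = 0.07 × 50/1000 = 0.0035 mol. V_base = moles / 0.227 × 1000 = 15.4 mL.

V_{base} = 15.4 mL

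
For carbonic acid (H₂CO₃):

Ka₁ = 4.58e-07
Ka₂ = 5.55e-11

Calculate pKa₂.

pKa₂ = -log(Ka₂) = -log(5.55e-11) = 10.26.

pK_{a2} = 10.26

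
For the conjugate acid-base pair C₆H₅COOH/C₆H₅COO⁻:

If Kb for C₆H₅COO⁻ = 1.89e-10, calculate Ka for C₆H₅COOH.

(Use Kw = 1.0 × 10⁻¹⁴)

For a conjugate pair Ka × Kb = Kw, so Ka = Kw/Kb = 1.0 × 10⁻¹⁴ / 1.89e-10 = 5.29e-05.

K_a = 5.29e-05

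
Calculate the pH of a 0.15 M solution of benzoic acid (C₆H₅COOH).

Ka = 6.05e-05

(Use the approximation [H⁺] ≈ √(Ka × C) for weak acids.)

[H⁺] = √(Ka × C) = √(6.05e-05 × 0.15) = 3.0125e-03. pH = -log(3.0125e-03)

pH = 2.52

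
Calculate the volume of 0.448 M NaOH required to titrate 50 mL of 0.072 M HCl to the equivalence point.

At equivalence: moles acid = moles base. moles HCl = 0.072 × 50/1000 = 0.0036 mol. V_base = moles / 0.448 × 1000 = 8.0 mL.

V_{base} = 8.0 mL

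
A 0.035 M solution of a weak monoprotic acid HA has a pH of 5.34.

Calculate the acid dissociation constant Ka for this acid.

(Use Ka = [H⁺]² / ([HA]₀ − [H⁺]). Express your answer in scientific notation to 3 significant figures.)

[H⁺] = 10^(−pH) = 10^(−5.34) = 4.571e-06 M. For HA ⇌ H⁺ + A⁻, Ka = [H⁺][A⁻]/[HA] = [H⁺]² / ([HA]₀ − [H⁺]) = (4.571e-06)² / (0.035 − 4.571e-06) = 5.97e-10.

K_a = 5.97e-10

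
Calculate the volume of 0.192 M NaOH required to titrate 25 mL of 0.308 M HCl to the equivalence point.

At equivalence: moles acid = moles base. moles HCl = 0.308 × 25/1000 = 0.0077 mol. V_base = moles / 0.192 × 1000 = 40.1 mL.

V_{base} = 40.1 mL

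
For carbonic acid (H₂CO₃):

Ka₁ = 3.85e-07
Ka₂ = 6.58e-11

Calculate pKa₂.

pKa₂ = -log(Ka₂) = -log(6.58e-11) = 10.18.

pK_{a2} = 10.18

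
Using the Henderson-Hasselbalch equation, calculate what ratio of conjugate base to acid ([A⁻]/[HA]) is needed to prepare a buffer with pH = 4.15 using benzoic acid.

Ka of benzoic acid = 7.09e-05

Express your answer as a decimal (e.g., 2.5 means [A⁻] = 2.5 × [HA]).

pKa = -log(7.09e-05) = 4.1494. pH = pKa + log([A⁻]/[HA]), so log([A⁻]/[HA]) = pH − pKa = 4.15 − 4.1494 = 0.0006. [A⁻]/[HA] = 10^(0.0006) = 1.00

[A⁻]/[HA] = 1.00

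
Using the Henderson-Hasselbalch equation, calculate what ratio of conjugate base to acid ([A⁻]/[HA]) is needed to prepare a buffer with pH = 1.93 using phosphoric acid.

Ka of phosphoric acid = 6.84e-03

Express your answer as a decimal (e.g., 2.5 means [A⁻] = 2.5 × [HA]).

pKa = -log(6.84e-03) = 2.1649. pH = pKa + log([A⁻]/[HA]), so log([A⁻]/[HA]) = pH − pKa = 1.93 − 2.1649 = -0.2349. [A⁻]/[HA] = 10^(-0.2349) = 0.582

[A⁻]/[HA] = 0.582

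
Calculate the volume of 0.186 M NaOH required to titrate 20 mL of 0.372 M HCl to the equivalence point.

At equivalence: moles acid = moles base. moles HCl = 0.372 × 20/1000 = 0.00744 mol. V_base = moles / 0.186 × 1000 = 40.0 mL.

V_{base} = 40.0 mL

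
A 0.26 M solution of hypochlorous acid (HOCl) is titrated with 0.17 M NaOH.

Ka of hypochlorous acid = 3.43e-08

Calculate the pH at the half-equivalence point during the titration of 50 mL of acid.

At half-equivalence [HA] = [A⁻], so Henderson-Hasselbalch gives pH = pKa = -log(3.43e-08) = 7.46.

pH = pKa = 7.46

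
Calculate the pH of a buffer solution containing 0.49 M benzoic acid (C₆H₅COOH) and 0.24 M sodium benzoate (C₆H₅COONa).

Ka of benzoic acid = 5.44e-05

pKa = -log(5.44e-05) = 4.26. pH = pKa + log([A⁻]/[HA]) = 4.26 + log(0.24/0.49)

pH = 3.95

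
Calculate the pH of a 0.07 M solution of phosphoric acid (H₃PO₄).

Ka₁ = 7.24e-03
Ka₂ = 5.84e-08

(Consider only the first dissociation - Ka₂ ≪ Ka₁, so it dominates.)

First dissociation dominates. From Ka₁ = [H⁺][HA⁻]/[H₂A], x² + Ka₁·x − Ka₁·C = 0 with C = 0.07 M and Ka₁ = 7.24e-03. Solving: [H⁺] = (−Ka₁ + √(Ka₁² + 4·Ka₁·C)) / 2 = 1.9181e-02 M. pH = -log(1.9181e-02) = 1.72.

pH = 1.72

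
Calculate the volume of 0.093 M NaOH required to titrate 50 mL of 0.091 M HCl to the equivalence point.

At equivalence: moles acid = moles base. moles HCl = 0.091 × 50/1000 = 0.00455 mol. V_base = moles / 0.093 × 1000 = 48.9 mL.

V_{base} = 48.9 mL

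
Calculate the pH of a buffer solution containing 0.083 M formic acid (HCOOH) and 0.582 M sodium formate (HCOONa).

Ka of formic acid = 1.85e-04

pKa = -log(1.85e-04) = 3.73. pH = pKa + log([A⁻]/[HA]) = 3.73 + log(0.582/0.083)

pH = 4.58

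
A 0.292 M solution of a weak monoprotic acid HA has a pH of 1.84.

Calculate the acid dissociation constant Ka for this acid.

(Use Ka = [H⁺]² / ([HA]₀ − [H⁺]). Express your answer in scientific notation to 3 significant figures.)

[H⁺] = 10^(−pH) = 10^(−1.84) = 1.445e-02 M. For HA ⇌ H⁺ + A⁻, Ka = [H⁺][A⁻]/[HA] = [H⁺]² / ([HA]₀ − [H⁺]) = (1.445e-02)² / (0.292 − 1.445e-02) = 7.53e-04.

K_a = 7.53e-04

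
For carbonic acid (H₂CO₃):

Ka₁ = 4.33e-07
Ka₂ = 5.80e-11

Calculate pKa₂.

pKa₂ = -log(Ka₂) = -log(5.80e-11) = 10.24.

pK_{a2} = 10.24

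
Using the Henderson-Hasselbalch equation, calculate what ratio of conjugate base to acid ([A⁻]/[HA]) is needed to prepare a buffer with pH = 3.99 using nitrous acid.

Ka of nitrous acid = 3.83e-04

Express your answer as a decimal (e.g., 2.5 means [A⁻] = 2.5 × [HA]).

pKa = -log(3.83e-04) = 3.4168. pH = pKa + log([A⁻]/[HA]), so log([A⁻]/[HA]) = pH − pKa = 3.99 − 3.4168 = 0.5732. [A⁻]/[HA] = 10^(0.5732) = 3.74

[A⁻]/[HA] = 3.74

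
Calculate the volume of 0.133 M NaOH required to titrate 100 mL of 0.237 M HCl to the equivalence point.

At equivalence: moles acid = moles base. moles HCl = 0.237 × 100/1000 = 0.0237 mol. V_base = moles / 0.133 × 1000 = 178.2 mL.

V_{base} = 178.2 mL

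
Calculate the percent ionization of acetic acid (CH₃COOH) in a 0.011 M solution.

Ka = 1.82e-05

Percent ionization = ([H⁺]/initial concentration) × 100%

Using Ka equilibrium: x² + Ka×x - Ka×C = 0. Solving: [H⁺] = 4.3843e-04. Percent = (4.3843e-04/0.011) × 100

Percent ionization = 3.99%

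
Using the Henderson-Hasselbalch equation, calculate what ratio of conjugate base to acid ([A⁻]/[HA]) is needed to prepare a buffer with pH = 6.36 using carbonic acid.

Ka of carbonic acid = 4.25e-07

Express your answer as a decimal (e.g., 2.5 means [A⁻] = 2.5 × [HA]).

pKa = -log(4.25e-07) = 6.3716. pH = pKa + log([A⁻]/[HA]), so log([A⁻]/[HA]) = pH − pKa = 6.36 − 6.3716 = -0.0116. [A⁻]/[HA] = 10^(-0.0116) = 0.974

[A⁻]/[HA] = 0.974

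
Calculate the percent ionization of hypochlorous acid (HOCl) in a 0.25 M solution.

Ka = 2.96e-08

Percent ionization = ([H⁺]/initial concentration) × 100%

Using Ka equilibrium: x² + Ka×x - Ka×C = 0. Solving: [H⁺] = 8.6008e-05. Percent = (8.6008e-05/0.25) × 100

Percent ionization = 0.0344%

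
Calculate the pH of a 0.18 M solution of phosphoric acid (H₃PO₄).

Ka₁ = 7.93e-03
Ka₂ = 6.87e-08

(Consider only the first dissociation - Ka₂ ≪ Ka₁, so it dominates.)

First dissociation dominates. From Ka₁ = [H⁺][HA⁻]/[H₂A], x² + Ka₁·x − Ka₁·C = 0 with C = 0.18 M and Ka₁ = 7.93e-03. Solving: [H⁺] = (−Ka₁ + √(Ka₁² + 4·Ka₁·C)) / 2 = 3.4023e-02 M. pH = -log(3.4023e-02) = 1.47.

pH = 1.47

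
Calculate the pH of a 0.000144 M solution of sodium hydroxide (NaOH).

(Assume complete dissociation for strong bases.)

[OH⁻] = 0.000144 M for strong base. pOH = -log[OH⁻] = 3.84, pH = 14 - pOH

pH = 10.16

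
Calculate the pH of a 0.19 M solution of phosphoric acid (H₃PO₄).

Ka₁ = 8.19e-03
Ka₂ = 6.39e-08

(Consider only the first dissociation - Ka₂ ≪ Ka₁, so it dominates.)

First dissociation dominates. From Ka₁ = [H⁺][HA⁻]/[H₂A], x² + Ka₁·x − Ka₁·C = 0 with C = 0.19 M and Ka₁ = 8.19e-03. Solving: [H⁺] = (−Ka₁ + √(Ka₁² + 4·Ka₁·C)) / 2 = 3.5564e-02 M. pH = -log(3.5564e-02) = 1.45.

pH = 1.45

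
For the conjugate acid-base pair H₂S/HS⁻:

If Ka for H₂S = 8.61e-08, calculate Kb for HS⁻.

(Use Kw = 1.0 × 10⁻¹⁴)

For a conjugate pair Ka × Kb = Kw, so Kb = Kw/Ka = 1.0 × 10⁻¹⁴ / 8.61e-08 = 1.16e-07.

K_b = 1.16e-07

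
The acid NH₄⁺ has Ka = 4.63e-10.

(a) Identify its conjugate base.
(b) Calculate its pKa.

(a) The conjugate base is formed by removing one H⁺ from NH₄⁺, giving NH₃. (b) pKa = -log(Ka) = -log(4.63e-10) = 9.33.

Conjugate base: NH₃; pK_a = 9.33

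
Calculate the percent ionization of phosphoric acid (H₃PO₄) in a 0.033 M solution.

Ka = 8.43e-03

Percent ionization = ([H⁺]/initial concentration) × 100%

Using Ka equilibrium: x² + Ka×x - Ka×C = 0. Solving: [H⁺] = 1.2988e-02. Percent = (1.2988e-02/0.033) × 100

Percent ionization = 39.4%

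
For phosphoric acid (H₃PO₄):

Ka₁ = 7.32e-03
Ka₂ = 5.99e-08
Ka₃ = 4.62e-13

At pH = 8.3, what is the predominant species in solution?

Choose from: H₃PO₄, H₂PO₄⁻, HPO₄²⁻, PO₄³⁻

pKa₁ = 2.14, pKa₂ = 7.22, pKa₃ = 12.34. For a polyprotic acid the predominant species crosses at each pKa: below pKa_n the protonated form dominates, above it the deprotonated form does. At pH = 8.3, the predominant species is HPO₄²⁻.

HPO₄²⁻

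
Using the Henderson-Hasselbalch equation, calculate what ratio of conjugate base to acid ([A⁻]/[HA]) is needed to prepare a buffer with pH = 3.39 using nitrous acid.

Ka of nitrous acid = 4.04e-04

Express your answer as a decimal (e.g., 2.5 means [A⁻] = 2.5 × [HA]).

pKa = -log(4.04e-04) = 3.3936. pH = pKa + log([A⁻]/[HA]), so log([A⁻]/[HA]) = pH − pKa = 3.39 − 3.3936 = -0.0036. [A⁻]/[HA] = 10^(-0.0036) = 0.992

[A⁻]/[HA] = 0.992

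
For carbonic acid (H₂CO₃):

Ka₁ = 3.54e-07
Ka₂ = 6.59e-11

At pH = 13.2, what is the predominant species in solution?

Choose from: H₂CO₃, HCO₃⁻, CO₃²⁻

pKa₁ = 6.45, pKa₂ = 10.18. For a polyprotic acid the predominant species crosses at each pKa: below pKa_n the protonated form dominates, above it the deprotonated form does. At pH = 13.2, the predominant species is CO₃²⁻.

CO₃²⁻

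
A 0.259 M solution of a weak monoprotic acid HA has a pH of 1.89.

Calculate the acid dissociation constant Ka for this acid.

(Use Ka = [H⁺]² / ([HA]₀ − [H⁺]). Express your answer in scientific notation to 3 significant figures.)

[H⁺] = 10^(−pH) = 10^(−1.89) = 1.288e-02 M. For HA ⇌ H⁺ + A⁻, Ka = [H⁺][A⁻]/[HA] = [H⁺]² / ([HA]₀ − [H⁺]) = (1.288e-02)² / (0.259 − 1.288e-02) = 6.74e-04.

K_a = 6.74e-04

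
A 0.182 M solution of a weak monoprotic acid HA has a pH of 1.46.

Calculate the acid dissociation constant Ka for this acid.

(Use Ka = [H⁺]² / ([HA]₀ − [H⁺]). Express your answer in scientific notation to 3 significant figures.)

[H⁺] = 10^(−pH) = 10^(−1.46) = 3.467e-02 M. For HA ⇌ H⁺ + A⁻, Ka = [H⁺][A⁻]/[HA] = [H⁺]² / ([HA]₀ − [H⁺]) = (3.467e-02)² / (0.182 − 3.467e-02) = 8.16e-03.

K_a = 8.16e-03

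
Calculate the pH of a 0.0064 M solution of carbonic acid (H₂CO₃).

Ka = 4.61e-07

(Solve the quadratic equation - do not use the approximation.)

x² + Ka×x - Ka×C = 0. Using quadratic formula: [H⁺] = 5.4088e-05

pH = 4.27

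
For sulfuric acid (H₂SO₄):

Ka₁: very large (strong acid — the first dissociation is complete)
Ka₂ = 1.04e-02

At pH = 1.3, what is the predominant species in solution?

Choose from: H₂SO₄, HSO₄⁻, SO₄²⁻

The first dissociation is complete, so H₂SO₄ itself is never the predominant species in water; pKa₂ = -log(1.04e-02) = 1.98. For a polyprotic acid the predominant species crosses at each pKa: below pKa_n the protonated form dominates, above it the deprotonated form does. At pH = 1.3, the predominant species is HSO₄⁻.

HSO₄⁻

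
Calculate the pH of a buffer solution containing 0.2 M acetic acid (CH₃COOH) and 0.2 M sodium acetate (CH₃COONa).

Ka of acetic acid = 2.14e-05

pKa = -log(2.14e-05) = 4.67. pH = pKa + log([A⁻]/[HA]) = 4.67 + log(0.2/0.2)

pH = 4.67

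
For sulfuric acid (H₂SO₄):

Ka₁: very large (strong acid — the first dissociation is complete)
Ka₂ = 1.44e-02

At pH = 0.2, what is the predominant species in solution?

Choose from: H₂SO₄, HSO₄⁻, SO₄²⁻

The first dissociation is complete, so H₂SO₄ itself is never the predominant species in water; pKa₂ = -log(1.44e-02) = 1.84. For a polyprotic acid the predominant species crosses at each pKa: below pKa_n the protonated form dominates, above it the deprotonated form does. At pH = 0.2, the predominant species is HSO₄⁻.

HSO₄⁻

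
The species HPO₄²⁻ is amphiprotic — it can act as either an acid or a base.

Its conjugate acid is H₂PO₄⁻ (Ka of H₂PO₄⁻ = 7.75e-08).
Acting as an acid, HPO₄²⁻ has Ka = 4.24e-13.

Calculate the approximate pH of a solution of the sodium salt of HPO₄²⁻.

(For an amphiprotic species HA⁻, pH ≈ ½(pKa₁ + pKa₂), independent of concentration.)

pKa₁ = -log(7.75e-08) = 7.11; pKa₂ = -log(4.24e-13) = 12.37. For an amphiprotic species, pH ≈ ½(pKa₁ + pKa₂) = ½(7.11 + 12.37) = 9.74.

pH = 9.74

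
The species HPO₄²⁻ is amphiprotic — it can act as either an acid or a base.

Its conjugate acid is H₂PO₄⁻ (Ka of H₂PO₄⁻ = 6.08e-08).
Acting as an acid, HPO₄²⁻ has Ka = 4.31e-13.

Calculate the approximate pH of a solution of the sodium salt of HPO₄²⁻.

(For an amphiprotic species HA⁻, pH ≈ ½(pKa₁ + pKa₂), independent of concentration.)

pKa₁ = -log(6.08e-08) = 7.22; pKa₂ = -log(4.31e-13) = 12.37. For an amphiprotic species, pH ≈ ½(pKa₁ + pKa₂) = ½(7.22 + 12.37) = 9.79.

pH = 9.79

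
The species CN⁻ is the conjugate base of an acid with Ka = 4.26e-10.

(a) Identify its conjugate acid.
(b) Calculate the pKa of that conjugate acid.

(a) The conjugate acid is formed by adding one H⁺ to CN⁻, giving HCN. (b) pKa = -log(Ka) = -log(4.26e-10) = 9.37.

Conjugate acid: HCN; pK_a = 9.37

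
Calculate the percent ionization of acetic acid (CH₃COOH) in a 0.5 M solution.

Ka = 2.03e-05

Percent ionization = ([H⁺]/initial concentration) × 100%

Using Ka equilibrium: x² + Ka×x - Ka×C = 0. Solving: [H⁺] = 3.1758e-03. Percent = (3.1758e-03/0.5) × 100

Percent ionization = 0.635%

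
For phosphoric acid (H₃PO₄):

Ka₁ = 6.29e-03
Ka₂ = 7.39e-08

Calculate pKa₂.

pKa₂ = -log(Ka₂) = -log(7.39e-08) = 7.13.

pK_{a2} = 7.13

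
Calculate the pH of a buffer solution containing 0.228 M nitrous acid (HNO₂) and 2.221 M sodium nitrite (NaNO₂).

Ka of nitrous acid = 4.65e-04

pKa = -log(4.65e-04) = 3.33. pH = pKa + log([A⁻]/[HA]) = 3.33 + log(2.221/0.228)

pH = 4.32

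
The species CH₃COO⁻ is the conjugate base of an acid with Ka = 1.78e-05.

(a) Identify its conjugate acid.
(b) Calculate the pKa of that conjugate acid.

(a) The conjugate acid is formed by adding one H⁺ to CH₃COO⁻, giving CH₃COOH. (b) pKa = -log(Ka) = -log(1.78e-05) = 4.75.

Conjugate acid: CH₃COOH; pK_a = 4.75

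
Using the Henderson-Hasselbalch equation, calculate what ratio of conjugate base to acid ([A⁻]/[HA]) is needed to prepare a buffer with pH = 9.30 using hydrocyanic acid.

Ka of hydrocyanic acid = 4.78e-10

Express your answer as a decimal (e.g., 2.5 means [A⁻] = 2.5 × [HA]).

pKa = -log(4.78e-10) = 9.3206. pH = pKa + log([A⁻]/[HA]), so log([A⁻]/[HA]) = pH − pKa = 9.30 − 9.3206 = -0.0206. [A⁻]/[HA] = 10^(-0.0206) = 0.954

[A⁻]/[HA] = 0.954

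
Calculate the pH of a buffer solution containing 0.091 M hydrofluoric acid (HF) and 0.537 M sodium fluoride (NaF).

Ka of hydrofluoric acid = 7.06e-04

pKa = -log(7.06e-04) = 3.15. pH = pKa + log([A⁻]/[HA]) = 3.15 + log(0.537/0.091)

pH = 3.92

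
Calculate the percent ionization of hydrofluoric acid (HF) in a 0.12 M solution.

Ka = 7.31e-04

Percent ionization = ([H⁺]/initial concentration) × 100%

Using Ka equilibrium: x² + Ka×x - Ka×C = 0. Solving: [H⁺] = 9.0075e-03. Percent = (9.0075e-03/0.12) × 100

Percent ionization = 7.51%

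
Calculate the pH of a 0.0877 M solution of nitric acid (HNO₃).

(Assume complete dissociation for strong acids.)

[H⁺] = 0.0877 M for strong acid. pH = -log[H⁺] = -log(0.0877)

pH = 1.06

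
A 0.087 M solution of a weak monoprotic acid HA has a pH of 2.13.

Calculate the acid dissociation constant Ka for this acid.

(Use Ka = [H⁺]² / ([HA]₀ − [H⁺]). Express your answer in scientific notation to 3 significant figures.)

[H⁺] = 10^(−pH) = 10^(−2.13) = 7.413e-03 M. For HA ⇌ H⁺ + A⁻, Ka = [H⁺][A⁻]/[HA] = [H⁺]² / ([HA]₀ − [H⁺]) = (7.413e-03)² / (0.087 − 7.413e-03) = 6.90e-04.

K_a = 6.90e-04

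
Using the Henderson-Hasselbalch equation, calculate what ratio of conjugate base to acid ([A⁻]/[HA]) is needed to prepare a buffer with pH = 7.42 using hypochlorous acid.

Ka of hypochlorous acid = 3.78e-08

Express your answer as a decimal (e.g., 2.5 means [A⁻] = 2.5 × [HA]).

pKa = -log(3.78e-08) = 7.4225. pH = pKa + log([A⁻]/[HA]), so log([A⁻]/[HA]) = pH − pKa = 7.42 − 7.4225 = -0.0025. [A⁻]/[HA] = 10^(-0.0025) = 0.994

[A⁻]/[HA] = 0.994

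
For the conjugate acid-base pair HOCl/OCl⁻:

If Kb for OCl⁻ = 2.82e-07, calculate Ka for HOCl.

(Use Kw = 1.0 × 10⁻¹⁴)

For a conjugate pair Ka × Kb = Kw, so Ka = Kw/Kb = 1.0 × 10⁻¹⁴ / 2.82e-07 = 3.55e-08.

K_a = 3.55e-08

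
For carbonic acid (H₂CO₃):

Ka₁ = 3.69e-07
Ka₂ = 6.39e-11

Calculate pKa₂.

pKa₂ = -log(Ka₂) = -log(6.39e-11) = 10.19.

pK_{a2} = 10.19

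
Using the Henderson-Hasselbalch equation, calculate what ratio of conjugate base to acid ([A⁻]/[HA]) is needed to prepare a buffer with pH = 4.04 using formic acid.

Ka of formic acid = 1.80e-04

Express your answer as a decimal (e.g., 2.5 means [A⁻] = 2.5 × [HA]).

pKa = -log(1.80e-04) = 3.7447. pH = pKa + log([A⁻]/[HA]), so log([A⁻]/[HA]) = pH − pKa = 4.04 − 3.7447 = 0.2953. [A⁻]/[HA] = 10^(0.2953) = 1.97

[A⁻]/[HA] = 1.97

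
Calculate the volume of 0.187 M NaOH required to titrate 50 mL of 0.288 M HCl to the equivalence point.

At equivalence: moles acid = moles base. moles HCl = 0.288 × 50/1000 = 0.0144 mol. V_base = moles / 0.187 × 1000 = 77.0 mL.

V_{base} = 77.0 mL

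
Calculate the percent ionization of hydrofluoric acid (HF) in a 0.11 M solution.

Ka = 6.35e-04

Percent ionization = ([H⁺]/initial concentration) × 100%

Using Ka equilibrium: x² + Ka×x - Ka×C = 0. Solving: [H⁺] = 8.0462e-03. Percent = (8.0462e-03/0.11) × 100

Percent ionization = 7.31%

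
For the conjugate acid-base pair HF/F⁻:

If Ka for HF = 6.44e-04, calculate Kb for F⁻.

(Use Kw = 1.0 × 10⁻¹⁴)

For a conjugate pair Ka × Kb = Kw, so Kb = Kw/Ka = 1.0 × 10⁻¹⁴ / 6.44e-04 = 1.55e-11.

K_b = 1.55e-11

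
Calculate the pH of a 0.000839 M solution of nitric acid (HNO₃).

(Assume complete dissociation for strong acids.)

[H⁺] = 0.000839 M for strong acid. pH = -log[H⁺] = -log(0.000839)

pH = 3.08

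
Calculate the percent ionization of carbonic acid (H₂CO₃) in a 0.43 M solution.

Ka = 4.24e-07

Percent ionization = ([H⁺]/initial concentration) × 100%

Using Ka equilibrium: x² + Ka×x - Ka×C = 0. Solving: [H⁺] = 4.2678e-04. Percent = (4.2678e-04/0.43) × 100

Percent ionization = 0.0993%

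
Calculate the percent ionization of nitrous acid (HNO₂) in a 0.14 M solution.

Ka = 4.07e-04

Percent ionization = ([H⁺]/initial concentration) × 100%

Using Ka equilibrium: x² + Ka×x - Ka×C = 0. Solving: [H⁺] = 7.3478e-03. Percent = (7.3478e-03/0.14) × 100

Percent ionization = 5.25%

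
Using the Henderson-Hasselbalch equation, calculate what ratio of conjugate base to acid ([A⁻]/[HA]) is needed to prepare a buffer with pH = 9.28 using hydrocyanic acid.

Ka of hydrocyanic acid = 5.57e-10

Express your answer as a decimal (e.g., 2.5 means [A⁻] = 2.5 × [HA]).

pKa = -log(5.57e-10) = 9.2541. pH = pKa + log([A⁻]/[HA]), so log([A⁻]/[HA]) = pH − pKa = 9.28 − 9.2541 = 0.0259. [A⁻]/[HA] = 10^(0.0259) = 1.06

[A⁻]/[HA] = 1.06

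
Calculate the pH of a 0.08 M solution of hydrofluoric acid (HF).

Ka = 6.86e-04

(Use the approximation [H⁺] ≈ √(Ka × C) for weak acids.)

[H⁺] = √(Ka × C) = √(6.86e-04 × 0.08) = 7.4081e-03. pH = -log(7.4081e-03)

pH = 2.13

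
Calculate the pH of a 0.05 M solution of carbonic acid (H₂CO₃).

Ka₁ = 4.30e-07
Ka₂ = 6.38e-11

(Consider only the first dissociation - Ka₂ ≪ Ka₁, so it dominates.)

First dissociation dominates. From Ka₁ = [H⁺][HA⁻]/[H₂A], x² + Ka₁·x − Ka₁·C = 0 with C = 0.05 M and Ka₁ = 4.30e-07. Solving: [H⁺] = (−Ka₁ + √(Ka₁² + 4·Ka₁·C)) / 2 = 1.4641e-04 M. pH = -log(1.4641e-04) = 3.83.

pH = 3.83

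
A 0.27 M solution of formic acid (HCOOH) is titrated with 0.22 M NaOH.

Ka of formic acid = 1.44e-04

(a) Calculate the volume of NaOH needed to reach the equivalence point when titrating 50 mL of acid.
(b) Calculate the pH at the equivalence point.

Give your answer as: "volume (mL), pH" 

moles acid = 0.27 × 50/1000 = 0.0135 mol; V_base = moles/0.22 × 1000 = 61.4 mL. At equivalence only the conjugate base is present: [A⁻] = 0.0135/0.111 = 1.2122e-01 M. Kb = Kw/Ka = 6.94e-11; [OH⁻] = √(Kb × [A⁻]) = 2.9014e-06; pOH = 5.54; pH = 14 - pOH = 8.46.

V = 61.4 mL, pH = 8.46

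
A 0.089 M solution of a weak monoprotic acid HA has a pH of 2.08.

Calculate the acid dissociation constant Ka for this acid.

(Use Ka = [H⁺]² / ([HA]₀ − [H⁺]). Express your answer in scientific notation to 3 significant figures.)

[H⁺] = 10^(−pH) = 10^(−2.08) = 8.318e-03 M. For HA ⇌ H⁺ + A⁻, Ka = [H⁺][A⁻]/[HA] = [H⁺]² / ([HA]₀ − [H⁺]) = (8.318e-03)² / (0.089 − 8.318e-03) = 8.57e-04.

K_a = 8.57e-04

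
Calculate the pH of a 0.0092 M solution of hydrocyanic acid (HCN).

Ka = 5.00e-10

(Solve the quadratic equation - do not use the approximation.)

x² + Ka×x - Ka×C = 0. Using quadratic formula: [H⁺] = 2.1445e-06

pH = 5.67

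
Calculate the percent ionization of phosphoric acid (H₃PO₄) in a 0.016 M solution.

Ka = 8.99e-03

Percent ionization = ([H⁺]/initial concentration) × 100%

Using Ka equilibrium: x² + Ka×x - Ka×C = 0. Solving: [H⁺] = 8.3130e-03. Percent = (8.3130e-03/0.016) × 100

Percent ionization = 52%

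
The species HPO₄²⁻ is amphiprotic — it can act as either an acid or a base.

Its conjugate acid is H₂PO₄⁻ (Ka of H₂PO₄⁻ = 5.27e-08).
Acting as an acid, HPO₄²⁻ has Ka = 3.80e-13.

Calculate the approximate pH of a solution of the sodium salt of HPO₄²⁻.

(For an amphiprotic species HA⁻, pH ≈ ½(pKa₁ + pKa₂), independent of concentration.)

pKa₁ = -log(5.27e-08) = 7.28; pKa₂ = -log(3.80e-13) = 12.42. For an amphiprotic species, pH ≈ ½(pKa₁ + pKa₂) = ½(7.28 + 12.42) = 9.85.

pH = 9.85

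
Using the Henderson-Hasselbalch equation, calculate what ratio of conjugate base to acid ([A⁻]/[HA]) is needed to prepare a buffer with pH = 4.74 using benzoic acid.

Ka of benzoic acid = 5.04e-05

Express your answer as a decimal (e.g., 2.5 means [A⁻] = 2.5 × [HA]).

pKa = -log(5.04e-05) = 4.2976. pH = pKa + log([A⁻]/[HA]), so log([A⁻]/[HA]) = pH − pKa = 4.74 − 4.2976 = 0.4424. [A⁻]/[HA] = 10^(0.4424) = 2.77

[A⁻]/[HA] = 2.77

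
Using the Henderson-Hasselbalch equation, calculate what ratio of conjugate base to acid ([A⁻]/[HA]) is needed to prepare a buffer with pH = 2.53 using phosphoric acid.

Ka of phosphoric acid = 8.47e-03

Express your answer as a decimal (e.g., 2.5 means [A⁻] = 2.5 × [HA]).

pKa = -log(8.47e-03) = 2.0721. pH = pKa + log([A⁻]/[HA]), so log([A⁻]/[HA]) = pH − pKa = 2.53 − 2.0721 = 0.4579. [A⁻]/[HA] = 10^(0.4579) = 2.87

[A⁻]/[HA] = 2.87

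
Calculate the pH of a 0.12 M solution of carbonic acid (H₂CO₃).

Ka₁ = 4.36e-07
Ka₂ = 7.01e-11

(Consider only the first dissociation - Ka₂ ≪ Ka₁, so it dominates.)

First dissociation dominates. From Ka₁ = [H⁺][HA⁻]/[H₂A], x² + Ka₁·x − Ka₁·C = 0 with C = 0.12 M and Ka₁ = 4.36e-07. Solving: [H⁺] = (−Ka₁ + √(Ka₁² + 4·Ka₁·C)) / 2 = 2.2852e-04 M. pH = -log(2.2852e-04) = 3.64.

pH = 3.64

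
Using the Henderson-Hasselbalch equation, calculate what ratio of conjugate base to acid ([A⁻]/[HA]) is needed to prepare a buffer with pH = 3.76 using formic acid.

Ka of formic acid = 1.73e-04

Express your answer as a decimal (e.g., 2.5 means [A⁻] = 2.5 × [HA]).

pKa = -log(1.73e-04) = 3.7620. pH = pKa + log([A⁻]/[HA]), so log([A⁻]/[HA]) = pH − pKa = 3.76 − 3.7620 = -0.0020. [A⁻]/[HA] = 10^(-0.0020) = 0.996

[A⁻]/[HA] = 0.996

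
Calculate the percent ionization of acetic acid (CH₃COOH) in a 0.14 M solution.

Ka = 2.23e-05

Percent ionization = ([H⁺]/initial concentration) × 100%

Using Ka equilibrium: x² + Ka×x - Ka×C = 0. Solving: [H⁺] = 1.7558e-03. Percent = (1.7558e-03/0.14) × 100

Percent ionization = 1.25%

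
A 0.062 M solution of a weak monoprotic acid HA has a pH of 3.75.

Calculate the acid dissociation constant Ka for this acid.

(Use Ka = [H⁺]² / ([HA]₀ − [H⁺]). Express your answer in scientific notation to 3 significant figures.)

[H⁺] = 10^(−pH) = 10^(−3.75) = 1.778e-04 M. For HA ⇌ H⁺ + A⁻, Ka = [H⁺][A⁻]/[HA] = [H⁺]² / ([HA]₀ − [H⁺]) = (1.778e-04)² / (0.062 − 1.778e-04) = 5.12e-07.

K_a = 5.12e-07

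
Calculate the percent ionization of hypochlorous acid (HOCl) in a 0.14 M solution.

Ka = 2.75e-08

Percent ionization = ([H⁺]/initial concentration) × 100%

Using Ka equilibrium: x² + Ka×x - Ka×C = 0. Solving: [H⁺] = 6.2035e-05. Percent = (6.2035e-05/0.14) × 100

Percent ionization = 0.0443%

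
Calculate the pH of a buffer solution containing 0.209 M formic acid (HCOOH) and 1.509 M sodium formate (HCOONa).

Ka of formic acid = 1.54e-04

pKa = -log(1.54e-04) = 3.81. pH = pKa + log([A⁻]/[HA]) = 3.81 + log(1.509/0.209)

pH = 4.67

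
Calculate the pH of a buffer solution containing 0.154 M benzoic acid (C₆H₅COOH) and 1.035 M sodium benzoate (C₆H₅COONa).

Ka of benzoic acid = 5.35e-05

pKa = -log(5.35e-05) = 4.27. pH = pKa + log([A⁻]/[HA]) = 4.27 + log(1.035/0.154)

pH = 5.10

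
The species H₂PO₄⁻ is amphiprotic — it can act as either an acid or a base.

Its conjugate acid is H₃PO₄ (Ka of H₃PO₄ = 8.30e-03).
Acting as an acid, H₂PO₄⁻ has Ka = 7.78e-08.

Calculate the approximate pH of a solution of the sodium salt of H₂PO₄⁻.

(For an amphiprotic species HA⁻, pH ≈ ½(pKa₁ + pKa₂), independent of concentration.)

pKa₁ = -log(8.30e-03) = 2.08; pKa₂ = -log(7.78e-08) = 7.11. For an amphiprotic species, pH ≈ ½(pKa₁ + pKa₂) = ½(2.08 + 7.11) = 4.59.

pH = 4.59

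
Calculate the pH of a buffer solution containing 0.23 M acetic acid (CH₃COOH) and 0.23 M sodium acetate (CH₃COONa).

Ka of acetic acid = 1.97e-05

pKa = -log(1.97e-05) = 4.71. pH = pKa + log([A⁻]/[HA]) = 4.71 + log(0.23/0.23)

pH = 4.71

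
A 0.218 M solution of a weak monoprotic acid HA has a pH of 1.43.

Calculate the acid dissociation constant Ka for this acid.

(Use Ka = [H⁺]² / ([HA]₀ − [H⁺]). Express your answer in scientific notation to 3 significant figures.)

[H⁺] = 10^(−pH) = 10^(−1.43) = 3.715e-02 M. For HA ⇌ H⁺ + A⁻, Ka = [H⁺][A⁻]/[HA] = [H⁺]² / ([HA]₀ − [H⁺]) = (3.715e-02)² / (0.218 − 3.715e-02) = 7.63e-03.

K_a = 7.63e-03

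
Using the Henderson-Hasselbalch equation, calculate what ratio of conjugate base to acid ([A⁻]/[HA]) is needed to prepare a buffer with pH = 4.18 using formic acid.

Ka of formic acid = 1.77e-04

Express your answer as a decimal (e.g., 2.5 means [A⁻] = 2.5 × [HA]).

pKa = -log(1.77e-04) = 3.7520. pH = pKa + log([A⁻]/[HA]), so log([A⁻]/[HA]) = pH − pKa = 4.18 − 3.7520 = 0.4280. [A⁻]/[HA] = 10^(0.4280) = 2.68

[A⁻]/[HA] = 2.68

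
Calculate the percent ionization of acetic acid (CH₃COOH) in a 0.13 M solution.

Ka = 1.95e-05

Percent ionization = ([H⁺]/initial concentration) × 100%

Using Ka equilibrium: x² + Ka×x - Ka×C = 0. Solving: [H⁺] = 1.5824e-03. Percent = (1.5824e-03/0.13) × 100

Percent ionization = 1.22%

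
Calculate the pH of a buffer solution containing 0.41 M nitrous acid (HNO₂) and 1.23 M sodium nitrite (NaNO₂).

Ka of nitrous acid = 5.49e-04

pKa = -log(5.49e-04) = 3.26. pH = pKa + log([A⁻]/[HA]) = 3.26 + log(1.23/0.41)

pH = 3.74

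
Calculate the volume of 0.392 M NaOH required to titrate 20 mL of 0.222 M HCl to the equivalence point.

At equivalence: moles acid = moles base. moles HCl = 0.222 × 20/1000 = 0.00444 mol. V_base = moles / 0.392 × 1000 = 11.3 mL.

V_{base} = 11.3 mL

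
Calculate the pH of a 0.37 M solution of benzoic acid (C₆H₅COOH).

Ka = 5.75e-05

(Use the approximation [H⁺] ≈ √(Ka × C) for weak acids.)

[H⁺] = √(Ka × C) = √(5.75e-05 × 0.37) = 4.6125e-03. pH = -log(4.6125e-03)

pH = 2.34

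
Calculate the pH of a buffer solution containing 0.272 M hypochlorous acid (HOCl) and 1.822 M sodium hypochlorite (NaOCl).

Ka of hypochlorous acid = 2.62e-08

pKa = -log(2.62e-08) = 7.58. pH = pKa + log([A⁻]/[HA]) = 7.58 + log(1.822/0.272)

pH = 8.41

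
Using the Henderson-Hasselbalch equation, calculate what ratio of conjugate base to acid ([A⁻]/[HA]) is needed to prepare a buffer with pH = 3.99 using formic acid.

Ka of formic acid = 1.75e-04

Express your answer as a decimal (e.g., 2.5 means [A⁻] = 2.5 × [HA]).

pKa = -log(1.75e-04) = 3.7570. pH = pKa + log([A⁻]/[HA]), so log([A⁻]/[HA]) = pH − pKa = 3.99 − 3.7570 = 0.2330. [A⁻]/[HA] = 10^(0.2330) = 1.71

[A⁻]/[HA] = 1.71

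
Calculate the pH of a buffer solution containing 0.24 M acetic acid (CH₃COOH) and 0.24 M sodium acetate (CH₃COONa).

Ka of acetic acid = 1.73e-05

pKa = -log(1.73e-05) = 4.76. pH = pKa + log([A⁻]/[HA]) = 4.76 + log(0.24/0.24)

pH = 4.76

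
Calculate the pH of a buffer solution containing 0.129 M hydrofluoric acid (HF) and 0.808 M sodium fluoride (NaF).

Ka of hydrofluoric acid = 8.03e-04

pKa = -log(8.03e-04) = 3.10. pH = pKa + log([A⁻]/[HA]) = 3.10 + log(0.808/0.129)

pH = 3.89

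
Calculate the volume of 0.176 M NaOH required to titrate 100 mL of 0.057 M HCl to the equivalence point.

At equivalence: moles acid = moles base. moles HCl = 0.057 × 100/1000 = 0.0057 mol. V_base = moles / 0.176 × 1000 = 32.4 mL.

V_{base} = 32.4 mL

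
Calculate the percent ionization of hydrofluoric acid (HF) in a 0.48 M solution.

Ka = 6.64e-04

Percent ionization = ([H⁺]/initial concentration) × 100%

Using Ka equilibrium: x² + Ka×x - Ka×C = 0. Solving: [H⁺] = 1.7524e-02. Percent = (1.7524e-02/0.48) × 100

Percent ionization = 3.65%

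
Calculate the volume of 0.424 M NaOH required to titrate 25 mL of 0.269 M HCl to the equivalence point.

At equivalence: moles acid = moles base. moles HCl = 0.269 × 25/1000 = 0.006725 mol. V_base = moles / 0.424 × 1000 = 15.9 mL.

V_{base} = 15.9 mL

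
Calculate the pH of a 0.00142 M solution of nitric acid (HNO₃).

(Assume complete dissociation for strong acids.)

[H⁺] = 0.00142 M for strong acid. pH = -log[H⁺] = -log(0.00142)

pH = 2.85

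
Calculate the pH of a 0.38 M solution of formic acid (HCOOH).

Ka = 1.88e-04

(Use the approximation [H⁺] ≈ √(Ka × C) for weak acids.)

[H⁺] = √(Ka × C) = √(1.88e-04 × 0.38) = 8.4522e-03. pH = -log(8.4522e-03)

pH = 2.07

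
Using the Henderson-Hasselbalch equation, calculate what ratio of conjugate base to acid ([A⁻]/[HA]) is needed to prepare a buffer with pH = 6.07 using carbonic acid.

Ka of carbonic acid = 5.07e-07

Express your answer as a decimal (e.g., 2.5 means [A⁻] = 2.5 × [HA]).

pKa = -log(5.07e-07) = 6.2950. pH = pKa + log([A⁻]/[HA]), so log([A⁻]/[HA]) = pH − pKa = 6.07 − 6.2950 = -0.2250. [A⁻]/[HA] = 10^(-0.2250) = 0.596

[A⁻]/[HA] = 0.596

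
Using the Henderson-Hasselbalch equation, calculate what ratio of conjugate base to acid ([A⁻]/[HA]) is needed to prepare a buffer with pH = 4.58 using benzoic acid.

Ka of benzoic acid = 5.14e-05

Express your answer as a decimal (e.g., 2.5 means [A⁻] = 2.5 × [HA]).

pKa = -log(5.14e-05) = 4.2890. pH = pKa + log([A⁻]/[HA]), so log([A⁻]/[HA]) = pH − pKa = 4.58 − 4.2890 = 0.2910. [A⁻]/[HA] = 10^(0.2910) = 1.95

[A⁻]/[HA] = 1.95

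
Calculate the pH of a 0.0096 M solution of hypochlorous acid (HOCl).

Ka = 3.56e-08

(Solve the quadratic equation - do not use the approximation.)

x² + Ka×x - Ka×C = 0. Using quadratic formula: [H⁺] = 1.8469e-05

pH = 4.73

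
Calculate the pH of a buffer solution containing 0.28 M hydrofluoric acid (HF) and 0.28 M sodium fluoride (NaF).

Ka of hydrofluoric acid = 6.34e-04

pKa = -log(6.34e-04) = 3.20. pH = pKa + log([A⁻]/[HA]) = 3.20 + log(0.28/0.28)

pH = 3.20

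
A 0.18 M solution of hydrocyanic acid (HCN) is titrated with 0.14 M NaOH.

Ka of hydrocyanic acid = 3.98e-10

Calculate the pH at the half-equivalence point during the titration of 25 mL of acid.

At half-equivalence [HA] = [A⁻], so Henderson-Hasselbalch gives pH = pKa = -log(3.98e-10) = 9.40.

pH = pKa = 9.40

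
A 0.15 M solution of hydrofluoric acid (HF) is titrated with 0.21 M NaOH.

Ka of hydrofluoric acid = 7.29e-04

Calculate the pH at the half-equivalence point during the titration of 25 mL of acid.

At half-equivalence [HA] = [A⁻], so Henderson-Hasselbalch gives pH = pKa = -log(7.29e-04) = 3.14.

pH = pKa = 3.14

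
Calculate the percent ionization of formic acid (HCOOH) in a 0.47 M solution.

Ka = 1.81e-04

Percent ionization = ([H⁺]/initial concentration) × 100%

Using Ka equilibrium: x² + Ka×x - Ka×C = 0. Solving: [H⁺] = 9.1333e-03. Percent = (9.1333e-03/0.47) × 100

Percent ionization = 1.94%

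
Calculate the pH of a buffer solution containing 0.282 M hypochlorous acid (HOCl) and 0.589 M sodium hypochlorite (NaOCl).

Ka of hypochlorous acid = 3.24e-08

pKa = -log(3.24e-08) = 7.49. pH = pKa + log([A⁻]/[HA]) = 7.49 + log(0.589/0.282)

pH = 7.81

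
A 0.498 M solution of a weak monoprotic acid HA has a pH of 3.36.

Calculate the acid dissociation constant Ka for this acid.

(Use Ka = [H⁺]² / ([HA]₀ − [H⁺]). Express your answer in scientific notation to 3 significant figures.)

[H⁺] = 10^(−pH) = 10^(−3.36) = 4.365e-04 M. For HA ⇌ H⁺ + A⁻, Ka = [H⁺][A⁻]/[HA] = [H⁺]² / ([HA]₀ − [H⁺]) = (4.365e-04)² / (0.498 − 4.365e-04) = 3.83e-07.

K_a = 3.83e-07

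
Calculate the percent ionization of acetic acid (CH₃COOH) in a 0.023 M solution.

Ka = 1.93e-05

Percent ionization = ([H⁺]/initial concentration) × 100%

Using Ka equilibrium: x² + Ka×x - Ka×C = 0. Solving: [H⁺] = 6.5668e-04. Percent = (6.5668e-04/0.023) × 100

Percent ionization = 2.86%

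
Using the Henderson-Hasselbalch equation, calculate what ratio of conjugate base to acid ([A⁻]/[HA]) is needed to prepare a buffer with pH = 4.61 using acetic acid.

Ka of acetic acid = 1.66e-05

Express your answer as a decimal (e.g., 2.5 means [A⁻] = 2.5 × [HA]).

pKa = -log(1.66e-05) = 4.7799. pH = pKa + log([A⁻]/[HA]), so log([A⁻]/[HA]) = pH − pKa = 4.61 − 4.7799 = -0.1699. [A⁻]/[HA] = 10^(-0.1699) = 0.676

[A⁻]/[HA] = 0.676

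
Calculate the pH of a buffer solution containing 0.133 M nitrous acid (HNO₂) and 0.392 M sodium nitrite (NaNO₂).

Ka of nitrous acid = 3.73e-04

pKa = -log(3.73e-04) = 3.43. pH = pKa + log([A⁻]/[HA]) = 3.43 + log(0.392/0.133)

pH = 3.90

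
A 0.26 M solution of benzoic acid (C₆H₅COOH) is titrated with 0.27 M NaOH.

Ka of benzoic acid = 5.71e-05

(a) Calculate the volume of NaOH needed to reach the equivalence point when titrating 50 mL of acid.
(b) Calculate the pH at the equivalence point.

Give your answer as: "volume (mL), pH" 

moles acid = 0.26 × 50/1000 = 0.013 mol; V_base = moles/0.27 × 1000 = 48.1 mL. At equivalence only the conjugate base is present: [A⁻] = 0.013/0.098 = 1.3245e-01 M. Kb = Kw/Ka = 1.75e-10; [OH⁻] = √(Kb × [A⁻]) = 4.8163e-06; pOH = 5.32; pH = 14 - pOH = 8.68.

V = 48.1 mL, pH = 8.68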